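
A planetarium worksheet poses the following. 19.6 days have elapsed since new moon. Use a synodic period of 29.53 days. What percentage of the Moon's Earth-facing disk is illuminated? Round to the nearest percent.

The Moon has covered 19.6/29.53 of its cycle, so θ ≈ 360° × 19.6/29.53 = 238.9°.
With cos θ = (-0.516), the lit fraction is (1 − (-0.516))/2 ≈ 0.758, so 76%.

76%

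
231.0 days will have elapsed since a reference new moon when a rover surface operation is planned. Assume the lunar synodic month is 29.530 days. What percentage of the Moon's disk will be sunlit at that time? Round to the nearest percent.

Reduce mod P: 231.0 − 7×29.530 = 24.29 d into the current lunation.
Elongation θ = 360° × 24.29/29.530 ≈ 296.1°.
Illuminated fraction = (1 − cos 296.1°)/2 = (1 − 0.440)/2 ≈ 0.280, so 28%.

28%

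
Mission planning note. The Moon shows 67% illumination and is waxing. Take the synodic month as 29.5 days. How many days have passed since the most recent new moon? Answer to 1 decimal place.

cos θ = 1 − 2f = -0.340, giving a principal value of 109.9°.
Before full moon the principal value applies: θ = 109.9°.
Age = 29.5 × 109.9°/360° ≈ 9.00 days.

9.0 days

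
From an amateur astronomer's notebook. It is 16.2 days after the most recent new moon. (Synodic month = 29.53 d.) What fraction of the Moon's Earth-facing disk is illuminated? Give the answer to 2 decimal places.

Elongation θ = 360° × 16.2/29.53 ≈ 197.5°.
cos 197.5° = (-0.954), so f = (1 − (-0.954))/2 = 0.977.

0.98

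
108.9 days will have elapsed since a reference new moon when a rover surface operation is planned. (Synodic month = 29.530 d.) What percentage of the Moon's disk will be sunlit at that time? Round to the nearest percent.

108.9 d spans 3 complete synodic months (3 × 29.530 = 88.59 d) plus 20.31 d.
Elongation θ = 360° × 20.31/29.530 ≈ 247.6°.
With cos θ = (-0.381), the lit fraction is (1 − (-0.381))/2 ≈ 0.691, so 69%.

69%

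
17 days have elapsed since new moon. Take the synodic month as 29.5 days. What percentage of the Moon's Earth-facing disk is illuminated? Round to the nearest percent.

The Moon has covered 17/29.5 of its cycle, so θ ≈ 360° × 17/29.5 = 207.5°.
cos 207.5° = (-0.887), so f = (1 − (-0.887))/2 = 0.944, so 94%.

94%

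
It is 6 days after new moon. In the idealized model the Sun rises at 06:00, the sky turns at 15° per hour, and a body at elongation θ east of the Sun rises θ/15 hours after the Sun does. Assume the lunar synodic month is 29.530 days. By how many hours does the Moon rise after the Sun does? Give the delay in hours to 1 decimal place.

The Moon has covered 6/29.530 of its cycle, so θ ≈ 360° × 6/29.530 = 73.1°.
At 15° of sky rotation per hour, 73.1° corresponds to a 4.88 h lag.
So the Moon rises 4.88 h after the Sun.

4.9 h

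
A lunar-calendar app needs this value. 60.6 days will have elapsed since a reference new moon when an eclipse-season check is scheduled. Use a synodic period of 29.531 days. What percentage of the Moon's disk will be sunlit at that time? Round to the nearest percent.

60.6 d spans 2 complete synodic months (2 × 29.531 = 59.06 d) plus 1.54 d.
The Moon has covered 1.54/29.531 of its cycle, so θ ≈ 360° × 1.54/29.531 = 18.7°.
cos 18.7° = 0.947, so f = (1 − 0.947)/2 = 0.027, so 3%.

3%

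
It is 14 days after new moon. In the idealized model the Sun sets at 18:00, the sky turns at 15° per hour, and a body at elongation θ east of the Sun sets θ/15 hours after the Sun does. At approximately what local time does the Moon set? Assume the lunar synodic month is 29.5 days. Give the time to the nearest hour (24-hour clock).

05:00

The Moon has covered 14/29.5 of its cycle, so θ ≈ 360° × 14/29.5 = 170.8°.
At 15° of sky rotation per hour, 170.8° corresponds to a 11.39 h lag.
18:00 + 11.39 h ≈ 05:23 → 05:00 to the nearest hour.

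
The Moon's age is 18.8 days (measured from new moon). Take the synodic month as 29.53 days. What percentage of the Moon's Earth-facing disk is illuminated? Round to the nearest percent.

The Moon has covered 18.8/29.53 of its cycle, so θ ≈ 360° × 18.8/29.53 = 229.2°.
cos 229.2° = (-0.654), so f = (1 − (-0.654))/2 = 0.827, so 83%.

83%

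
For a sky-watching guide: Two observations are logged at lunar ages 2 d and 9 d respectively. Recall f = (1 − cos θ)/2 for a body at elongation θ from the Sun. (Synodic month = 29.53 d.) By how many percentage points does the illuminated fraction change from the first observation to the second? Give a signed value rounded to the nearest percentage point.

+62 pp

θ₁ = 360° × 2/29.53 = 24.4°, f₁ = (1 − cos θ₁)/2 = 0.045.
θ₂ = 360° × 9/29.53 = 109.7°, f₂ = (1 − cos θ₂)/2 = 0.669.
Change = f₂ − f₁ = +0.624 → +62 percentage points.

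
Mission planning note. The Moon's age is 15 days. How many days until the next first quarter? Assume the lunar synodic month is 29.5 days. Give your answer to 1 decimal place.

21.9 days

First quarter occurs at elongation 90°, i.e. at age 29.5 × 90/360 = 7.375 d.
This lunation's first quarter (7.375 d) has passed, so add one period: 36.875 − 15 = 21.875 days.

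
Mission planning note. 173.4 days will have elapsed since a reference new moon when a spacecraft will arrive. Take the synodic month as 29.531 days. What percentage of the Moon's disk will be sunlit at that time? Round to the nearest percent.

15%

Reduce mod P: 173.4 − 5×29.531 = 25.75 d into the current lunation.
Elongation θ = 360° × 25.75/29.531 ≈ 313.8°.
Illuminated fraction = (1 − cos 313.8°)/2 = (1 − 0.693)/2 ≈ 0.154, so 15%.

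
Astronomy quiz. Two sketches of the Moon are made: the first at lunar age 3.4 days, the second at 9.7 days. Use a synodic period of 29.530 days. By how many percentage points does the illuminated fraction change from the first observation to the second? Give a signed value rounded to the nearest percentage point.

θ₁ = 360° × 3.4/29.530 = 41.4°, f₁ = (1 − cos θ₁)/2 = 0.125.
θ₂ = 360° × 9.7/29.530 = 118.3°, f₂ = (1 − cos θ₂)/2 = 0.737.
Change = f₂ − f₁ = +0.611 → +61 percentage points.

+61 pp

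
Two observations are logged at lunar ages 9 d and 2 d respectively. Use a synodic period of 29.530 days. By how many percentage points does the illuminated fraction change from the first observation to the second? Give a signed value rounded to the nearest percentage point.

-62 pp

First observation: θ = 360°·9/29.530 = 109.7°, so f = 0.669.
Second observation: θ = 24.4°, f = 0.045.
Δf = 0.045 − 0.669 = -0.624, i.e. -62 pp.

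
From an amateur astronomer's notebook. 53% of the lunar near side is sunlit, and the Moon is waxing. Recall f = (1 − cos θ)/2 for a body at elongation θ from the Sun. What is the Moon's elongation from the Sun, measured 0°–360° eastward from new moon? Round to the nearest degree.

93°

cos θ = 1 − 2f = -0.060, giving a principal value of 93.4°.
Before full moon the principal value applies: θ = 93.4°.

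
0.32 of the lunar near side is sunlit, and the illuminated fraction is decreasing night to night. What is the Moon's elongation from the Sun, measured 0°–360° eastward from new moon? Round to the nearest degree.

291°

cos θ = 1 − 2f = 0.360, giving a principal value of 68.9°.
Waning ⇒ past full, so θ = 360° − 68.9° = 291.1°.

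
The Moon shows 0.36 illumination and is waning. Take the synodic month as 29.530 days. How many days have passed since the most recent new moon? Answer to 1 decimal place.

23.5 days

cos θ = 1 − 2f = 0.280, giving a principal value of 73.7°.
A waning Moon lies in 180°–360°, so θ = 360° − 73.7° = 286.3°.
At 360°/29.530 d per day, 286.3° corresponds to 23.48 days.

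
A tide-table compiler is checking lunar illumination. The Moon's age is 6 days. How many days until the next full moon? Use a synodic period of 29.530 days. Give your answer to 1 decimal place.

Full moon occurs at elongation 180°, i.e. at age 29.530 × 180/360 = 14.765 d.
That is 14.765 − 6 = 8.765 days ahead.

8.8 days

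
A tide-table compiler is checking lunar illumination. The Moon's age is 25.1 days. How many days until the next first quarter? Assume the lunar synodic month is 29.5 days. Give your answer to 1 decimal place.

11.8 days

First quarter is 0.25 of the way through the cycle: age 0.25 × 29.5 = 7.375 d.
Already past this cycle's first quarter; the next is at 7.375 + 29.5 = 36.875 d, so 36.875 − 25.1 = 11.775 days.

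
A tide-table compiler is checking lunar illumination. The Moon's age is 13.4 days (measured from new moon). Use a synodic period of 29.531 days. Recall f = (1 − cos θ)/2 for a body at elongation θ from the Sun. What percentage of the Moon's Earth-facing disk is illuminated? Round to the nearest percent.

98%

The Moon has covered 13.4/29.531 of its cycle, so θ ≈ 360° × 13.4/29.531 = 163.4°.
Illuminated fraction = (1 − cos 163.4°)/2 = (1 − (-0.958))/2 ≈ 0.979, so 98%.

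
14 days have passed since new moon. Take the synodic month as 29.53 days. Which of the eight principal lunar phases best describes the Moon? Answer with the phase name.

full moon

θ ≈ 360° × 14/29.53 = 171°, which falls in the full moon sector.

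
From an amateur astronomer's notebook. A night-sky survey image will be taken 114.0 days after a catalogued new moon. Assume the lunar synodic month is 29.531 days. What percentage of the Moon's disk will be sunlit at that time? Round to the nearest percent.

18%

Reduce mod P: 114.0 − 3×29.531 = 25.41 d into the current lunation.
The Moon has covered 25.41/29.531 of its cycle, so θ ≈ 360° × 25.41/29.531 = 309.7°.
cos 309.7° = 0.639, so f = (1 − 0.639)/2 = 0.180, so 18%.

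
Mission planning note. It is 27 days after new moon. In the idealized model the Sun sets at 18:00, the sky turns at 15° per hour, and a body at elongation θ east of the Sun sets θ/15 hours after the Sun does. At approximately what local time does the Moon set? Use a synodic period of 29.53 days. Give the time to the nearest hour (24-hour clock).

Elongation θ = 360° × 27/29.53 ≈ 329.2°.
At 15° of sky rotation per hour, 329.2° corresponds to a 21.94 h lag.
18:00 + 21.94 h ≈ 15:57 → 16:00 to the nearest hour.

16:00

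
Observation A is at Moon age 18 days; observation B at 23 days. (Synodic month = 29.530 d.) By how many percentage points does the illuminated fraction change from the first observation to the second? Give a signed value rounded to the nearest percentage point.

-48 pp

First observation: θ = 360°·18/29.530 = 219.4°, so f = 0.886.
Second observation: θ = 280.4°, f = 0.410.
Δf = 0.410 − 0.886 = -0.476, i.e. -48 pp.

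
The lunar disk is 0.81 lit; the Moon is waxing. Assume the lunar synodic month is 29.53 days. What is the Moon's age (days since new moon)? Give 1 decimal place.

Invert f = (1 − cos θ)/2 to get cos θ = 1 − 2(0.81) = -0.620, hence θ₀ = arccos -0.620 = 128.3°.
Before full moon the principal value applies: θ = 128.3°.
Age = 29.53 × 128.3°/360° ≈ 10.53 days.

10.5 days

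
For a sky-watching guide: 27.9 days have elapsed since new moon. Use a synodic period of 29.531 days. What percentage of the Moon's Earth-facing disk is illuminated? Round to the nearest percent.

3%

Phase angle: θ = 360°·(27.9 d)/(29.531 d) = 340.1°.
cos 340.1° = 0.940, so f = (1 − 0.940)/2 = 0.030, so 3%.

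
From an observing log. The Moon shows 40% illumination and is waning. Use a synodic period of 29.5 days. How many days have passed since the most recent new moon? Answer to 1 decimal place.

23.1 days

From f = (1 − cos θ)/2: cos θ = 1 − 2×0.40 = 0.200; arccos → 78.5°.
Waning ⇒ past full, so θ = 360° − 78.5° = 281.5°.
That fraction of the synodic month is 281.5/360 × 29.5 d ≈ 23.07 d.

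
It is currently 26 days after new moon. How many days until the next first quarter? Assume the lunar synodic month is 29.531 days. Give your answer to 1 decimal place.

10.9 days

First quarter occurs at elongation 90°, i.e. at age 29.531 × 90/360 = 7.383 d.
This lunation's first quarter (7.383 d) has passed, so add one period: 36.914 − 26 = 10.914 days.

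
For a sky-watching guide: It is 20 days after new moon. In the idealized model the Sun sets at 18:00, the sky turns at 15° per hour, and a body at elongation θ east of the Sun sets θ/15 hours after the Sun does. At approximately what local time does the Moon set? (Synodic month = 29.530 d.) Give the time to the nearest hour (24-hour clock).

10:00

Elongation θ = 360° × 20/29.530 ≈ 243.8°.
Delay after the Sun = 243.8° / (15°/h) ≈ 16.25 h.
18:00 + 16.25 h ≈ 10:15 → 10:00 to the nearest hour.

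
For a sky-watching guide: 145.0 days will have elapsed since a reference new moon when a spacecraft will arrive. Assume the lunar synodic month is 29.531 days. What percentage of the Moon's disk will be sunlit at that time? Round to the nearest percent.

145.0 d spans 4 complete synodic months (4 × 29.531 = 118.12 d) plus 26.88 d.
Elongation θ = 360° × 26.88/29.531 ≈ 327.6°.
Illuminated fraction = (1 − cos 327.6°)/2 = (1 − 0.845)/2 ≈ 0.078, so 8%.

8%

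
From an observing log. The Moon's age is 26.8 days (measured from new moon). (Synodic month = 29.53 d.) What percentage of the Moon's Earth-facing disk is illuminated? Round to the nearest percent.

The Moon has covered 26.8/29.53 of its cycle, so θ ≈ 360° × 26.8/29.53 = 326.7°.
Illuminated fraction = (1 − cos 326.7°)/2 = (1 − 0.836)/2 ≈ 0.082, so 8%.

8%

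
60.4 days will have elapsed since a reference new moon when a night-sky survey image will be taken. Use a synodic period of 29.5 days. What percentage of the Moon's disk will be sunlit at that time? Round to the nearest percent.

Reduce mod P: 60.4 − 2×29.5 = 1.40 d into the current lunation.
Phase angle: θ = 360°·(1.40 d)/(29.5 d) = 17.1°.
cos 17.1° = 0.956, so f = (1 − 0.956)/2 = 0.022, so 2%.

2%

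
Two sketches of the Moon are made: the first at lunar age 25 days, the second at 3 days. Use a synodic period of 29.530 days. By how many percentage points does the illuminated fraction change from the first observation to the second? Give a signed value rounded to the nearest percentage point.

θ₁ = 360° × 25/29.530 = 304.8°, f₁ = (1 − cos θ₁)/2 = 0.215.
θ₂ = 360° × 3/29.530 = 36.6°, f₂ = (1 − cos θ₂)/2 = 0.098.
Change = f₂ − f₁ = -0.116 → -12 percentage points.

-12 percentage points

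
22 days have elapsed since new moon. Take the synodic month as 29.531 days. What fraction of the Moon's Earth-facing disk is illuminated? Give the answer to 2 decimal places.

The Moon has covered 22/29.531 of its cycle, so θ ≈ 360° × 22/29.531 = 268.2°.
With cos θ = (-0.032), the lit fraction is (1 − (-0.032))/2 ≈ 0.516.

0.52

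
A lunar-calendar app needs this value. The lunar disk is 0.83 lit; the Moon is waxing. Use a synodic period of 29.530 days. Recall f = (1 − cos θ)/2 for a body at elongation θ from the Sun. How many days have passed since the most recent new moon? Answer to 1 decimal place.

10.8 days

From f = (1 − cos θ)/2: cos θ = 1 − 2×0.83 = -0.660; arccos → 131.3°.
Waxing ⇒ before full, so θ = 131.3°.
At 360°/29.530 d per day, 131.3° corresponds to 10.77 days.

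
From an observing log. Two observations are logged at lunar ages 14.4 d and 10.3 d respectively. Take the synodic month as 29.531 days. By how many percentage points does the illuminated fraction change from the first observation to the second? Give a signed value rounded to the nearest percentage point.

θ₁ = 360° × 14.4/29.531 = 175.5°, f₁ = (1 − cos θ₁)/2 = 0.998.
θ₂ = 360° × 10.3/29.531 = 125.6°, f₂ = (1 − cos θ₂)/2 = 0.791.
Change = f₂ − f₁ = -0.208 → -21 percentage points.

-21 pp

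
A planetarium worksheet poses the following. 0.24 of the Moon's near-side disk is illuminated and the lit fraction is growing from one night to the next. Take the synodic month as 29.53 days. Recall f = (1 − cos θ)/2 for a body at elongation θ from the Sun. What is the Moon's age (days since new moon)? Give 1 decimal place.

cos θ = 1 − 2f = 0.520, giving a principal value of 58.7°.
The Moon is waxing (0°–180°), so θ = 58.7° directly.
At 360°/29.53 d per day, 58.7° corresponds to 4.81 days.

4.8 days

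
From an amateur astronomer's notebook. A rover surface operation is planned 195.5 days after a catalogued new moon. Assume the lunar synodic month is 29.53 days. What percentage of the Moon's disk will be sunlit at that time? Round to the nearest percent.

195.5/29.53 = 6.620 lunations, so 6 complete cycles and 18.32 d into the next.
The Moon has covered 18.32/29.53 of its cycle, so θ ≈ 360° × 18.32/29.53 = 223.3°.
Illuminated fraction = (1 − cos 223.3°)/2 = (1 − (-0.727))/2 ≈ 0.864, so 86%.

86%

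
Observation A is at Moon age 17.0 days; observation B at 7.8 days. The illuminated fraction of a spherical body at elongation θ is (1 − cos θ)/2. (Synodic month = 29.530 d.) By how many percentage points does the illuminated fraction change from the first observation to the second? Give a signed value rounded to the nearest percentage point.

-40 pp

First observation: θ = 360°·17.0/29.530 = 207.2°, so f = 0.945.
Second observation: θ = 95.1°, f = 0.544.
Δf = 0.544 − 0.945 = -0.400, i.e. -40 pp.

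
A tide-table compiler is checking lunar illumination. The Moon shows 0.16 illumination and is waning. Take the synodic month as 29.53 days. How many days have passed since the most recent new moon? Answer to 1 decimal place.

25.7 days

cos θ = 1 − 2f = 0.680, giving a principal value of 47.2°.
Waning ⇒ past full, so θ = 360° − 47.2° = 312.8°.
At 360°/29.53 d per day, 312.8° corresponds to 25.66 days.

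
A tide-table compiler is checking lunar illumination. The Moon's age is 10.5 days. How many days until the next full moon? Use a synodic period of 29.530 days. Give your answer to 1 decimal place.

4.3 days

Full moon is 0.5 of the way through the cycle: age 0.5 × 29.530 = 14.765 d.
So 4.265 days remain (14.765 − 10.5).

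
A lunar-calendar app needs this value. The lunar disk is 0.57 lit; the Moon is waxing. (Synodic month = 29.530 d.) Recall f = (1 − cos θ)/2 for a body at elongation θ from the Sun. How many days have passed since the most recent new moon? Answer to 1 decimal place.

Invert f = (1 − cos θ)/2 to get cos θ = 1 − 2(0.57) = -0.140, hence θ₀ = arccos -0.140 = 98.0°.
Waxing ⇒ before full, so θ = 98.0°.
At 360°/29.530 d per day, 98.0° corresponds to 8.04 days.

8.0 days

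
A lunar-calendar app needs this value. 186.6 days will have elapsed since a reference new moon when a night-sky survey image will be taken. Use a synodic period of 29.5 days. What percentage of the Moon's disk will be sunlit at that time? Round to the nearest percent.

73%

186.6 d spans 6 complete synodic months (6 × 29.5 = 177.00 d) plus 9.60 d.
The Moon has covered 9.60/29.5 of its cycle, so θ ≈ 360° × 9.60/29.5 = 117.2°.
With cos θ = (-0.456), the lit fraction is (1 − (-0.456))/2 ≈ 0.728, so 73%.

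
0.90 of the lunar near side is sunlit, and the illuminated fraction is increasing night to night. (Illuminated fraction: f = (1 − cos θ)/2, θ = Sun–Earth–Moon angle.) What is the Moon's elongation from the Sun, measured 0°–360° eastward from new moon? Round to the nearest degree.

cos θ = 1 − 2f = -0.800, giving a principal value of 143.1°.
Waxing ⇒ before full, so θ = 143.1°.

143°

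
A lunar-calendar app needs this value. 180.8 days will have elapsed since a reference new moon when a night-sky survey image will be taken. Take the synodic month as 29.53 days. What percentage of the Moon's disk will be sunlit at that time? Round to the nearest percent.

14%

Reduce mod P: 180.8 − 6×29.53 = 3.62 d into the current lunation.
The Moon has covered 3.62/29.53 of its cycle, so θ ≈ 360° × 3.62/29.53 = 44.1°.
cos 44.1° = 0.718, so f = (1 − 0.718)/2 = 0.141, so 14%.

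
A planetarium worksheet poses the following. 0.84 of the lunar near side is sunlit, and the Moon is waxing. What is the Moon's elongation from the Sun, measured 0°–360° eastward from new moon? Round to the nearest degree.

133°

From f = (1 − cos θ)/2: cos θ = 1 − 2×0.84 = -0.680; arccos → 132.8°.
Before full moon the principal value applies: θ = 132.8°.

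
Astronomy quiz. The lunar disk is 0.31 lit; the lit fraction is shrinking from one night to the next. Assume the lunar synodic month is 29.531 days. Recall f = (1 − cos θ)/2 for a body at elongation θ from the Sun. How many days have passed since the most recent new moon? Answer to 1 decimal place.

24.0 days

cos θ = 1 − 2f = 0.380, giving a principal value of 67.7°.
Waning ⇒ past full, so θ = 360° − 67.7° = 292.3°.
Age = 29.531 × 292.3°/360° ≈ 23.98 days.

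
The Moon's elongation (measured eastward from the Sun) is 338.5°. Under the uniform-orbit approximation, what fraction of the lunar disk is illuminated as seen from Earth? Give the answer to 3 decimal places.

Half-versine of 338.5°: (1 − 0.930)/2 = 0.035.

0.035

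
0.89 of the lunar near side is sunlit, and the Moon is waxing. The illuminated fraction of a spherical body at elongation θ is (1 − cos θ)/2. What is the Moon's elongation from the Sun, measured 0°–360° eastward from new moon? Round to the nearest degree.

141°

Invert f = (1 − cos θ)/2 to get cos θ = 1 − 2(0.89) = -0.780, hence θ₀ = arccos -0.780 = 141.3°.
Before full moon the principal value applies: θ = 141.3°.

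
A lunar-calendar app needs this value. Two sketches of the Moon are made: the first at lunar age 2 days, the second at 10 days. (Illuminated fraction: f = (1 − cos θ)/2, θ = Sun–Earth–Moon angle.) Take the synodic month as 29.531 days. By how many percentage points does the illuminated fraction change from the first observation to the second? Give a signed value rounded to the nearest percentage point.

First observation: θ = 360°·2/29.531 = 24.4°, so f = 0.045.
Second observation: θ = 121.9°, f = 0.764.
Δf = 0.764 − 0.045 = +0.720, i.e. +72 pp.

+72 pp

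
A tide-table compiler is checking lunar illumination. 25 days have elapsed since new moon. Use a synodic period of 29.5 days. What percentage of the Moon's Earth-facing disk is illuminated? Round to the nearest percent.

21%

The Moon has covered 25/29.5 of its cycle, so θ ≈ 360° × 25/29.5 = 305.1°.
cos 305.1° = 0.575, so f = (1 − 0.575)/2 = 0.213, so 21%.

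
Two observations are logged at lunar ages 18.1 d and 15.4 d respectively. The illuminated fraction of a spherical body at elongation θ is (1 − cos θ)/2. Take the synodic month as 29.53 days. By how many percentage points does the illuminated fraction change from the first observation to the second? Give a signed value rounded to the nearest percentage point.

+12 percentage points

θ₁ = 360° × 18.1/29.53 = 220.7°, f₁ = (1 − cos θ₁)/2 = 0.879.
θ₂ = 360° × 15.4/29.53 = 187.7°, f₂ = (1 − cos θ₂)/2 = 0.995.
Change = f₂ − f₁ = +0.116 → +12 percentage points.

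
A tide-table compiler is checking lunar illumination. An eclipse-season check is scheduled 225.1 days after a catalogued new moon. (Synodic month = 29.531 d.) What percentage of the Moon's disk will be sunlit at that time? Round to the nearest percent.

225.1 d spans 7 complete synodic months (7 × 29.531 = 206.72 d) plus 18.38 d.
Elongation θ = 360° × 18.38/29.531 ≈ 224.1°.
cos 224.1° = (-0.718), so f = (1 − (-0.718))/2 = 0.859, so 86%.

86%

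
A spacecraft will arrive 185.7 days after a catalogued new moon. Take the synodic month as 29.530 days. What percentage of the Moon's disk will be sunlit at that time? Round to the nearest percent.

62%

185.7 d spans 6 complete synodic months (6 × 29.530 = 177.18 d) plus 8.52 d.
Elongation θ = 360° × 8.52/29.530 ≈ 103.9°.
With cos θ = (-0.240), the lit fraction is (1 − (-0.240))/2 ≈ 0.620, so 62%.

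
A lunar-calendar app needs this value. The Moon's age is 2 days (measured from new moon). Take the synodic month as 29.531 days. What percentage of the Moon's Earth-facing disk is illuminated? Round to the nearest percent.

4%

Elongation θ = 360° × 2/29.531 ≈ 24.4°.
Illuminated fraction = (1 − cos 24.4°)/2 = (1 − 0.911)/2 ≈ 0.045, so 4%.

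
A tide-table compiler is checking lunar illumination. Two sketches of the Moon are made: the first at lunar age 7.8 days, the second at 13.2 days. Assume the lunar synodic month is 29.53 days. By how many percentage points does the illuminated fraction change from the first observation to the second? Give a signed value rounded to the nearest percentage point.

θ₁ = 360° × 7.8/29.53 = 95.1°, f₁ = (1 − cos θ₁)/2 = 0.544.
θ₂ = 360° × 13.2/29.53 = 160.9°, f₂ = (1 − cos θ₂)/2 = 0.973.
Change = f₂ − f₁ = +0.428 → +43 percentage points.

+43 pp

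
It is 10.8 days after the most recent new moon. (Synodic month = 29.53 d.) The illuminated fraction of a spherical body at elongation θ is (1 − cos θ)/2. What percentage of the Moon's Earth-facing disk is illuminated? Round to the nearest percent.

Phase angle: θ = 360°·(10.8 d)/(29.53 d) = 131.7°.
With cos θ = (-0.665), the lit fraction is (1 − (-0.665))/2 ≈ 0.832, so 83%.

83%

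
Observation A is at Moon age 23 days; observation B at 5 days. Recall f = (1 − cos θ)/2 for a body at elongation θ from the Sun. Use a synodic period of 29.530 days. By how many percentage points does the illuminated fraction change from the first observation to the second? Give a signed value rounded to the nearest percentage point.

θ₁ = 360° × 23/29.530 = 280.4°, f₁ = (1 − cos θ₁)/2 = 0.410.
θ₂ = 360° × 5/29.530 = 61.0°, f₂ = (1 − cos θ₂)/2 = 0.257.
Change = f₂ − f₁ = -0.153 → -15 percentage points.

-15 percentage points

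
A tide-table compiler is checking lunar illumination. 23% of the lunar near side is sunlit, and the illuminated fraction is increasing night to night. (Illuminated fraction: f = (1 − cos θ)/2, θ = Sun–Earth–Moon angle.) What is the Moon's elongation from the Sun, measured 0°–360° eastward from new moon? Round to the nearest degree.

Invert f = (1 − cos θ)/2 to get cos θ = 1 − 2(0.23) = 0.540, hence θ₀ = arccos 0.540 = 57.3°.
Before full moon the principal value applies: θ = 57.3°.

57°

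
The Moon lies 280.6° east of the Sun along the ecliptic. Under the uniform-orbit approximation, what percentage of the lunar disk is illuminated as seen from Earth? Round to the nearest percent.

41%

f = (1 − cos 280.6°)/2 = (1 − 0.184)/2 ≈ 0.408, i.e. 41%.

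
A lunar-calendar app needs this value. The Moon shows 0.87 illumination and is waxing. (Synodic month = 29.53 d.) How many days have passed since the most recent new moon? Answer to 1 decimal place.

Invert f = (1 − cos θ)/2 to get cos θ = 1 − 2(0.87) = -0.740, hence θ₀ = arccos -0.740 = 137.7°.
The Moon is waxing (0°–180°), so θ = 137.7° directly.
At 360°/29.53 d per day, 137.7° corresponds to 11.30 days.

11.3 days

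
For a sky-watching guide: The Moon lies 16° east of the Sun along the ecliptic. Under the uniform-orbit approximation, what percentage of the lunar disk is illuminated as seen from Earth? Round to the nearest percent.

2%

f = (1 − cos 16°)/2 = (1 − 0.961)/2 ≈ 0.019, i.e. 2%.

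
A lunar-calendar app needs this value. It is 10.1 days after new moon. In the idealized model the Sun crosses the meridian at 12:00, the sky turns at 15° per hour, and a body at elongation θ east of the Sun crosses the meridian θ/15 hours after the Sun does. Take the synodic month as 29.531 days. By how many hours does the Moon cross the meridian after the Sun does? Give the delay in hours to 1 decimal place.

Phase angle: θ = 360°·(10.1 d)/(29.531 d) = 123.1°.
At 15° of sky rotation per hour, 123.1° corresponds to a 8.21 h lag.
So the Moon crosses the meridian 8.21 h after the Sun.

8.2 h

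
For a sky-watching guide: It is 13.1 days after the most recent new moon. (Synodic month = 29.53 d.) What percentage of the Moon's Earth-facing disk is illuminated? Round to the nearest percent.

Phase angle: θ = 360°·(13.1 d)/(29.53 d) = 159.7°.
cos 159.7° = (-0.938), so f = (1 − (-0.938))/2 = 0.969, so 97%.

97%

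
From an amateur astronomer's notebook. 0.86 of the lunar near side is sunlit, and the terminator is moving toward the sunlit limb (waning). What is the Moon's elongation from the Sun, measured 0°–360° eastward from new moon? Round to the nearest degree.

From f = (1 − cos θ)/2: cos θ = 1 − 2×0.86 = -0.720; arccos → 136.1°.
Waning ⇒ past full, so θ = 360° − 136.1° = 223.9°.

224°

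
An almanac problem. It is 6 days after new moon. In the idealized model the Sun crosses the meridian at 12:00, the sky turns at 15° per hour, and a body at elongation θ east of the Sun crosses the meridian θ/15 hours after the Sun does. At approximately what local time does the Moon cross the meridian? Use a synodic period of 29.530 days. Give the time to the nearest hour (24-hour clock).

Phase angle: θ = 360°·(6 d)/(29.530 d) = 73.1°.
The Moon trails the Sun by θ/15 = 73.1/15 ≈ 4.88 hours.
12:00 + 4.88 h ≈ 16:53 → 17:00 to the nearest hour.

17:00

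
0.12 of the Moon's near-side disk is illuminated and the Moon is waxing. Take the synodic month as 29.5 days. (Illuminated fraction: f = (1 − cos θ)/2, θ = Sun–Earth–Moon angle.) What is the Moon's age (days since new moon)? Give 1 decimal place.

3.3 days

From f = (1 − cos θ)/2: cos θ = 1 − 2×0.12 = 0.760; arccos → 40.5°.
Before full moon the principal value applies: θ = 40.5°.
That fraction of the synodic month is 40.5/360 × 29.5 d ≈ 3.32 d.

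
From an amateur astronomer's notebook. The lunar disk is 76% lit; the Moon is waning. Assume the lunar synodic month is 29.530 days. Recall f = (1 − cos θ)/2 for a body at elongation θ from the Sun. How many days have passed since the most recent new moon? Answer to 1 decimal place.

19.6 days

Invert f = (1 − cos θ)/2 to get cos θ = 1 − 2(0.76) = -0.520, hence θ₀ = arccos -0.520 = 121.3°.
A waning Moon lies in 180°–360°, so θ = 360° − 121.3° = 238.7°.
That fraction of the synodic month is 238.7/360 × 29.530 d ≈ 19.58 d.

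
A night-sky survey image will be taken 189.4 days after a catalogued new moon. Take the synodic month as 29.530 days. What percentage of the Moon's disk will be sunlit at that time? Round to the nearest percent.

93%

189.4/29.530 = 6.414 lunations, so 6 complete cycles and 12.22 d into the next.
Elongation θ = 360° × 12.22/29.530 ≈ 149.0°.
Illuminated fraction = (1 − cos 149.0°)/2 = (1 − (-0.857))/2 ≈ 0.928, so 93%.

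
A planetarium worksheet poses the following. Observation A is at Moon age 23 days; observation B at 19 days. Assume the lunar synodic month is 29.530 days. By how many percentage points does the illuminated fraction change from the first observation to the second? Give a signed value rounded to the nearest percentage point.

+40 percentage points

θ₁ = 360° × 23/29.530 = 280.4°, f₁ = (1 − cos θ₁)/2 = 0.410.
θ₂ = 360° × 19/29.530 = 231.6°, f₂ = (1 − cos θ₂)/2 = 0.810.
Change = f₂ − f₁ = +0.401 → +40 percentage points.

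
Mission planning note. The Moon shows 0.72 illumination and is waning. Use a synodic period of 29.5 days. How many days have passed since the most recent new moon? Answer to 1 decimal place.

20.0 days

cos θ = 1 − 2f = -0.440, giving a principal value of 116.1°.
Since the Moon is past full (waning), take the reflex angle: θ = 360° − 116.1° = 243.9°.
That fraction of the synodic month is 243.9/360 × 29.5 d ≈ 19.99 d.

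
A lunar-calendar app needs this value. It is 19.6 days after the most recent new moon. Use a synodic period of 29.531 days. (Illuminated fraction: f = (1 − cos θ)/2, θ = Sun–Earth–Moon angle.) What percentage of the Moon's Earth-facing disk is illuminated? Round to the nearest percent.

76%

Elongation θ = 360° × 19.6/29.531 ≈ 238.9°.
With cos θ = (-0.516), the lit fraction is (1 − (-0.516))/2 ≈ 0.758, so 76%.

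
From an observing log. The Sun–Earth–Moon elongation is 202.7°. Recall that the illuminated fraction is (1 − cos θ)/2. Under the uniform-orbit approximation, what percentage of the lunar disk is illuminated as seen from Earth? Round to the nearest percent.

96%

Half-versine of 202.7°: (1 − (-0.923))/2 = 0.961, i.e. 96%.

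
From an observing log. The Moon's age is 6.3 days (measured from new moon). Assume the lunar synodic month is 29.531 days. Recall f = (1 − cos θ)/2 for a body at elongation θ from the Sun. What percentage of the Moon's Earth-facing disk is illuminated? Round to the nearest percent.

The Moon has covered 6.3/29.531 of its cycle, so θ ≈ 360° × 6.3/29.531 = 76.8°.
cos 76.8° = 0.228, so f = (1 − 0.228)/2 = 0.386, so 39%.

39%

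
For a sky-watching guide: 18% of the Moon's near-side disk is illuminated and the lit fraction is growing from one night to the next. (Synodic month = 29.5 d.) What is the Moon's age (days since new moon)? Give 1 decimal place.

4.1 days

From f = (1 − cos θ)/2: cos θ = 1 − 2×0.18 = 0.640; arccos → 50.2°.
Before full moon the principal value applies: θ = 50.2°.
Age = 29.5 × 50.2°/360° ≈ 4.11 days.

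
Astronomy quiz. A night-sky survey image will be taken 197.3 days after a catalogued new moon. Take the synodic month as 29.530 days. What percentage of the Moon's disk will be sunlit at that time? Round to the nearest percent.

197.3 d spans 6 complete synodic months (6 × 29.530 = 177.18 d) plus 20.12 d.
The Moon has covered 20.12/29.530 of its cycle, so θ ≈ 360° × 20.12/29.530 = 245.3°.
Illuminated fraction = (1 − cos 245.3°)/2 = (1 − (-0.418))/2 ≈ 0.709, so 71%.

71%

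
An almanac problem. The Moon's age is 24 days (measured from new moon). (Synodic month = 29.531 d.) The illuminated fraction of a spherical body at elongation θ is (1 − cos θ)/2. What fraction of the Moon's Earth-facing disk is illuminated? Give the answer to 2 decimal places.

0.31

Elongation θ = 360° × 24/29.531 ≈ 292.6°.
With cos θ = 0.384, the lit fraction is (1 − 0.384)/2 ≈ 0.308.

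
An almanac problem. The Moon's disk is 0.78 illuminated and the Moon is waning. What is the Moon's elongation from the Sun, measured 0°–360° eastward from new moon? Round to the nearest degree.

cos θ = 1 − 2f = -0.560, giving a principal value of 124.1°.
Since the Moon is past full (waning), take the reflex angle: θ = 360° − 124.1° = 235.9°.

236°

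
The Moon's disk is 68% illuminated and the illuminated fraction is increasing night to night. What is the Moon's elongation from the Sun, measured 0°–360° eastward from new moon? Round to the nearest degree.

From f = (1 − cos θ)/2: cos θ = 1 − 2×0.68 = -0.360; arccos → 111.1°.
The Moon is waxing (0°–180°), so θ = 111.1° directly.

111°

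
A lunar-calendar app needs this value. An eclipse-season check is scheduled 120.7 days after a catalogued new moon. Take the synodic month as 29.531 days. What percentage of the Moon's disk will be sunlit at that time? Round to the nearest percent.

120.7 d spans 4 complete synodic months (4 × 29.531 = 118.12 d) plus 2.58 d.
The Moon has covered 2.58/29.531 of its cycle, so θ ≈ 360° × 2.58/29.531 = 31.4°.
With cos θ = 0.854, the lit fraction is (1 − 0.854)/2 ≈ 0.073, so 7%.

7%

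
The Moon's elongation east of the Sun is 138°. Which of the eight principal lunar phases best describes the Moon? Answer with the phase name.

waxing gibbous

The waxing gibbous sector spans roughly 112°–158°; 138° falls inside it.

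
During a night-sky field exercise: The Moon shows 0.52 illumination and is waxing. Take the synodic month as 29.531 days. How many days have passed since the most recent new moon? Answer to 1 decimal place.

7.6 days

cos θ = 1 − 2f = -0.040, giving a principal value of 92.3°.
Before full moon the principal value applies: θ = 92.3°.
That fraction of the synodic month is 92.3/360 × 29.531 d ≈ 7.57 d.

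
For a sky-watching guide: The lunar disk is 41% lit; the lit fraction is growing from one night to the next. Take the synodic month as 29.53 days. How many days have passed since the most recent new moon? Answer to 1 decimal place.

Invert f = (1 − cos θ)/2 to get cos θ = 1 − 2(0.41) = 0.180, hence θ₀ = arccos 0.180 = 79.6°.
The Moon is waxing (0°–180°), so θ = 79.6° directly.
Age = 29.53 × 79.6°/360° ≈ 6.53 days.

6.5 days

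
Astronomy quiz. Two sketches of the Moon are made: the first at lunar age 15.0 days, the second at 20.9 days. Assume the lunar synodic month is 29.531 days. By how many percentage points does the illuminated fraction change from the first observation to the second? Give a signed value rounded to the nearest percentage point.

First observation: θ = 360°·15.0/29.531 = 182.9°, so f = 0.999.
Second observation: θ = 254.8°, f = 0.631.
Δf = 0.631 − 0.999 = -0.368, i.e. -37 pp.

-37 percentage points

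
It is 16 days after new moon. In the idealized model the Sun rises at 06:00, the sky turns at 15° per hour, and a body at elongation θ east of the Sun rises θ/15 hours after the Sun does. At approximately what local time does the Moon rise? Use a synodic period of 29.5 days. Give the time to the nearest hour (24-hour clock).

19:00

Phase angle: θ = 360°·(16 d)/(29.5 d) = 195.3°.
At 15° of sky rotation per hour, 195.3° corresponds to a 13.02 h lag.
06:00 + 13.02 h ≈ 19:01 → 19:00 to the nearest hour.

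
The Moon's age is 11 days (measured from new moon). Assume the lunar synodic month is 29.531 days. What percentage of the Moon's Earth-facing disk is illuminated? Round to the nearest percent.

85%

Elongation θ = 360° × 11/29.531 ≈ 134.1°.
cos 134.1° = (-0.696), so f = (1 − (-0.696))/2 = 0.848, so 85%.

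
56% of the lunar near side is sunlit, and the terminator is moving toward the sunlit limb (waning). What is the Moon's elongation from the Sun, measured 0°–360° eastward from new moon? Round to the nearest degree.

cos θ = 1 − 2f = -0.120, giving a principal value of 96.9°.
Waning ⇒ past full, so θ = 360° − 96.9° = 263.1°.

263°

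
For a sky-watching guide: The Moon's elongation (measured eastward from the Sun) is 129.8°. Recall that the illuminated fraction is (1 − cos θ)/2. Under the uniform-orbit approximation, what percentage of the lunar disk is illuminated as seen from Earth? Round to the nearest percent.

82%

Half-versine of 129.8°: (1 − (-0.640))/2 = 0.820, i.e. 82%.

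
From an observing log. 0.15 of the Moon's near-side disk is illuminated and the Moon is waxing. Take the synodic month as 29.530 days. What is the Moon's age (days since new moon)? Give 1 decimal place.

cos θ = 1 − 2f = 0.700, giving a principal value of 45.6°.
The Moon is waxing (0°–180°), so θ = 45.6° directly.
That fraction of the synodic month is 45.6/360 × 29.530 d ≈ 3.74 d.

3.7 days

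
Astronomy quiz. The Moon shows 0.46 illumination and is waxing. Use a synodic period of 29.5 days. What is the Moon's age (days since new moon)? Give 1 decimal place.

cos θ = 1 − 2f = 0.080, giving a principal value of 85.4°.
Waxing ⇒ before full, so θ = 85.4°.
Age = 29.5 × 85.4°/360° ≈ 7.00 days.

7.0 days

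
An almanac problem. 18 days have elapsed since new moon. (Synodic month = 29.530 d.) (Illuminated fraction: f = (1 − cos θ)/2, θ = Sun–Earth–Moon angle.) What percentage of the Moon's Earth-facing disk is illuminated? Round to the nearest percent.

89%

Elongation θ = 360° × 18/29.530 ≈ 219.4°.
With cos θ = (-0.772), the lit fraction is (1 − (-0.772))/2 ≈ 0.886, so 89%.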